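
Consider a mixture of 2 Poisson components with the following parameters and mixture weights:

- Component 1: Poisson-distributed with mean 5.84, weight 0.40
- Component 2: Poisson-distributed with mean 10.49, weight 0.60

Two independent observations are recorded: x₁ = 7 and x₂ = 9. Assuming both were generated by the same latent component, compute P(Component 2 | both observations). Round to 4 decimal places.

The responsibility of component k is π_k f_k(x) divided by Σ_j π_j f_j(x).
Since both observations come from the same component, the likelihood for component k is f_k(x₁)·f_k(x₂).
  f_1 = [0.133715] × [0.0633392] = 0.0084694
  f_2 = [0.0771345] × [0.117887] = 0.00909318
Prior × likelihood for each component:
  π_1·f_1 = 0.40 × 0.0084694 = 0.00338776
  π_2·f_2 = 0.60 × 0.00909318 = 0.00545591
Evidence: 0.00338776 + 0.00545591 = 0.00884367
Responsibility of Component 2: 0.00545591 / 0.00884367 ≈ 0.6169

0.6169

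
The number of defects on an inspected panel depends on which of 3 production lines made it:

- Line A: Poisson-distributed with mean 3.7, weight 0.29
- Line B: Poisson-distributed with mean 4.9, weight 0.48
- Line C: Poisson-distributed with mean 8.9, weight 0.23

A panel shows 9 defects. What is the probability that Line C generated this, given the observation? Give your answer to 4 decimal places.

0.6194

Posterior ∝ prior × likelihood, so P(k | x) ∝ π_k f_k(x); normalise over all components.
Evaluate each component's likelihood at the observed value:
  p_A = 0.00885448
  p_B = 0.0334163
  p_C = 0.131682
Weight by the priors:
  π_A·p_A = 0.29 × 0.00885448 = 0.0025678
  π_B·p_B = 0.48 × 0.0334163 = 0.0160398
  π_C·p_C = 0.23 × 0.131682 = 0.0302868
Denominator: 0.0025678 + 0.0160398 + 0.0302868 = 0.0488945
P(Line C | 9 defects) ≈ 0.6194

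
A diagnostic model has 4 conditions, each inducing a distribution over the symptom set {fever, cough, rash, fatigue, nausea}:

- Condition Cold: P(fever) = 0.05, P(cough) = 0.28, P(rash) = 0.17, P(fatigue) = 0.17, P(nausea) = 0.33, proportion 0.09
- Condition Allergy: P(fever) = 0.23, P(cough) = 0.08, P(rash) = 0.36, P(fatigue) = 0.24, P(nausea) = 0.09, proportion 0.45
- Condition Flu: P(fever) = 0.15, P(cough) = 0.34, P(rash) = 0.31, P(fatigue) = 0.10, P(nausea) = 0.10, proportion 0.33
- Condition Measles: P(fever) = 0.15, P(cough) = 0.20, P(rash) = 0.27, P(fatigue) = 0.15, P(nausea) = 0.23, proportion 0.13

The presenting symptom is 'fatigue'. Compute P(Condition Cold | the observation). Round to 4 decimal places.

The responsibility of component k is w_k f_k(x) divided by Σ_j w_j f_j(x).
Categorical probabilities:
  p_Cold = 0.17
  p_Allergy = 0.24
  p_Flu = 0.1
  p_Measles = 0.15
Multiply by the mixture weights:
  w_Cold·p_Cold = 0.09 × 0.17 = 0.0153
  w_Allergy·p_Allergy = 0.45 × 0.24 = 0.108
  w_Flu·p_Flu = 0.33 × 0.1 = 0.033
  w_Measles·p_Measles = 0.13 × 0.15 = 0.0195
Evidence: 0.0153 + 0.108 + 0.033 + 0.0195 = 0.1758
Responsibility of Condition Cold: 0.0153 / 0.1758 ≈ 0.0870

0.0870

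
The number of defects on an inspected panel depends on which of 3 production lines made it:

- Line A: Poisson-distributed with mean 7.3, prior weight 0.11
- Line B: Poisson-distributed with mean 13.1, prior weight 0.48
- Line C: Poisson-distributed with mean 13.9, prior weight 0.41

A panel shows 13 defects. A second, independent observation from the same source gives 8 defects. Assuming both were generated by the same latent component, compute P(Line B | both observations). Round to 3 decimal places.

0.583

P(component k | x) = π_k·f_k(x) / marginal(x), where marginal(x) = Σ_j π_j·f_j(x).
Since both observations come from the same component, the likelihood for component k is f_k(x₁)·f_k(x₂).
  L_A = [0.0181371] × [0.135118] = 0.00245064
  L_B = [0.109898] × [0.0439939] = 0.00483483
  L_C = [0.106713] × [0.0317618] = 0.0033894
Prior × likelihood for each component:
  π_A·L_A = 0.11 × 0.00245064 = 0.000269571
  π_B·L_B = 0.48 × 0.00483483 = 0.00232072
  π_C·L_C = 0.41 × 0.0033894 = 0.00138966
Sum: 0.000269571 + 0.00232072 + 0.00138966 = 0.00397994
Responsibility of Line B: 0.00232072 / 0.00397994 ≈ 0.583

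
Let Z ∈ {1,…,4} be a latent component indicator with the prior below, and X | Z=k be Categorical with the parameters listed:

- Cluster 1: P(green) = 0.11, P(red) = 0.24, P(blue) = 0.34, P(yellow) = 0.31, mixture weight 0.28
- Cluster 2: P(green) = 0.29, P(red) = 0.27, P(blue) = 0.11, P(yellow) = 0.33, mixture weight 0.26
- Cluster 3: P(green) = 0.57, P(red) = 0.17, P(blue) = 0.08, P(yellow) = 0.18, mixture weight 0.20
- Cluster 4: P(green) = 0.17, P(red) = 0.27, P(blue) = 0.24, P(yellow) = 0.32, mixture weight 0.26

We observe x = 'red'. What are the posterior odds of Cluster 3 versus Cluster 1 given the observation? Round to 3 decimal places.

Since P(k|x) ∝ π_k f_k(x), the posterior odds are π_i f_i(x) / (π_j f_j(x)).
Component likelihoods at x = 'red':
  f_1 = P(red | comp) = 0.24
  f_2 = P(red | comp) = 0.27
  f_3 = P(red | comp) = 0.17
  f_4 = P(red | comp) = 0.27
0.034 / 0.0672 ≈ 0.506

0.506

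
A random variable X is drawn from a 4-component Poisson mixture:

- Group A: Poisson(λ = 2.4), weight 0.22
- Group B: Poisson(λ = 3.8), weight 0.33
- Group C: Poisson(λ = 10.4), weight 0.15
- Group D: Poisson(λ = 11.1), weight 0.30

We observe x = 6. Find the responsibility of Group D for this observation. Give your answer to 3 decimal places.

Apply Bayes' rule: the posterior for each component is proportional to its prior times its likelihood at x.
Evaluate each component's likelihood at the observed value:
  L_A = 0.0240784
  L_B = 0.0935513
  L_C = 0.0534817
  L_D = 0.0392588
Unnormalised posteriors:
  π_A·L_A = 0.22 × 0.0240784 = 0.00529725
  π_B·L_B = 0.33 × 0.0935513 = 0.0308719
  π_C·L_C = 0.15 × 0.0534817 = 0.00802225
  π_D·L_D = 0.30 × 0.0392588 = 0.0117776
Sum: 0.00529725 + 0.0308719 + 0.00802225 + 0.0117776 = 0.0559691
P(Group D | 6) = 0.0117776 / 0.0559691 ≈ 0.210

0.210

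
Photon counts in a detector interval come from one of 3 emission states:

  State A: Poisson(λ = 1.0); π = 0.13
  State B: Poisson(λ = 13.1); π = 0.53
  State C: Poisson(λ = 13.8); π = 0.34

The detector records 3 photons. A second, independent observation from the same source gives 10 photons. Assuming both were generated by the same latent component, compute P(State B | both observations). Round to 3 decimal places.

Posterior ∝ prior × likelihood, so P(k | x) ∝ w_k f_k(x); normalise over all components.
Since both observations come from the same component, the likelihood for component k is f_k(x₁)·f_k(x₂).
  f_A = [e^(−1.0)·1.0^3/3! = 0.0613132] × [1.01378e-07] = 6.2158e-09
  f_B = [e^(−13.1)·13.1^3/3! = 0.000766311] × [0.0838865] = 6.42831e-05
  f_C = [e^(−13.8)·13.8^3/3! = 0.000444859] × [0.0701074] = 3.11879e-05
Multiply by the mixture weights:
  w_A·f_A = 0.13 × 6.2158e-09 = 8.08053e-10
  w_B·f_B = 0.53 × 6.42831e-05 = 3.40701e-05
  w_C·f_C = 0.34 × 3.11879e-05 = 1.06039e-05
Marginal: 8.08053e-10 + 3.40701e-05 + 1.06039e-05 = 4.46748e-05
Responsibility of State B: 3.40701e-05 / 4.46748e-05 ≈ 0.763

0.763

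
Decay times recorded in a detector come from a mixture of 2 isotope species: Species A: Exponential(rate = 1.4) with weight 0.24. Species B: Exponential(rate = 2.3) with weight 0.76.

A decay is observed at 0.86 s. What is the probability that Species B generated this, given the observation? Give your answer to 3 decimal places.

0.706

The responsibility of component k is w_k f_k(x) divided by Σ_j w_j f_j(x).
Evaluate each component's likelihood at the observed value:
  f_A = 0.419989
  f_B = 0.318195
Weight by the priors:
  w_A·f_A = 0.24 × 0.419989 = 0.100797
  w_B·f_B = 0.76 × 0.318195 = 0.241828
Evidence: 0.100797 + 0.241828 = 0.342625
P(Species B | data) = 0.241828 / 0.342625 ≈ 0.706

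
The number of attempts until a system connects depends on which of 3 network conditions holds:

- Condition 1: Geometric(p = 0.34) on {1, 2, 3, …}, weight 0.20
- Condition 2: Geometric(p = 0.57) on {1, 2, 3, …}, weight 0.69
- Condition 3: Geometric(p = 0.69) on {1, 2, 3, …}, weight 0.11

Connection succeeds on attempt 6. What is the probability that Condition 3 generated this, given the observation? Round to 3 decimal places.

Apply Bayes' rule: the posterior for each component is proportional to its prior times its likelihood at x.
Component likelihoods at x = 6:
  p_1 = 0.34·(1−0.34)^5 = 0.34·0.125233 = 0.0425793
  p_2 = 0.57·(1−0.57)^5 = 0.57·0.0147008 = 0.00837948
  p_3 = 0.69·(1−0.69)^5 = 0.69·0.00286292 = 0.00197541
Prior × likelihood for each component:
  π_1·p_1 = 0.20 × 0.0425793 = 0.00851586
  π_2·p_2 = 0.69 × 0.00837948 = 0.00578184
  π_3·p_3 = 0.11 × 0.00197541 = 0.000217295
Denominator: 0.00851586 + 0.00578184 + 0.000217295 = 0.014515
So the posterior for Condition 3 is 0.000217295 / 0.014515 ≈ 0.015.

0.015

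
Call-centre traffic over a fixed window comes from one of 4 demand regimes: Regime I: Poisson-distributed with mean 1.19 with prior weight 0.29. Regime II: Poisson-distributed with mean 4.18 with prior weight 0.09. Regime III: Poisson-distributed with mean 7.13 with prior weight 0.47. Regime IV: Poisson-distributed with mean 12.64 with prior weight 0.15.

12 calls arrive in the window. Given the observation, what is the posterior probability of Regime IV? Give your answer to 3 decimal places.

The responsibility of component k is π_k f_k(x) divided by Σ_j π_j f_j(x).
Component likelihoods at x = 12 calls:
  L_I = 5.12172e-09
  L_II = 0.000908715
  L_III = 0.0288548
  L_IV = 0.112498
Unnormalised posteriors:
  π_I·L_I = 0.29 × 5.12172e-09 = 1.4853e-09
  π_II·L_II = 0.09 × 0.000908715 = 8.17843e-05
  π_III·L_III = 0.47 × 0.0288548 = 0.0135617
  π_IV·L_IV = 0.15 × 0.112498 = 0.0168747
Marginal: 1.4853e-09 + 8.17843e-05 + 0.0135617 + 0.0168747 = 0.0305183
Responsibility of Regime IV: 0.0168747 / 0.0305183 ≈ 0.553

0.553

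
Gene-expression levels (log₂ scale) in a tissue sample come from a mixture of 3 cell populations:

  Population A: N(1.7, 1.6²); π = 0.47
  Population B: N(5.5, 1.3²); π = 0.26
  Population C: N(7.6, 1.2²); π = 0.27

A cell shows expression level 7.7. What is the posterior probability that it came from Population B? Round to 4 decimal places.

By Bayes' theorem, P(k | x) = π_k f_k(x) / Σ_j π_j f_j(x).
Evaluate each component's likelihood at the observed value:
  L_A = (1/(1.6·√(2π)))·exp(−(7.7−1.7)²/(2·1.6²)) = 0.249339·exp(-7.03125) = 0.000220372
  L_B = (1/(1.3·√(2π)))·exp(−(7.7−5.5)²/(2·1.3²)) = 0.306879·exp(-1.43195) = 0.0732955
  L_C = (1/(1.2·√(2π)))·exp(−(7.7−7.6)²/(2·1.2²)) = 0.332452·exp(-0.00347) = 0.3313
Weight by the priors:
  π_A·L_A = 0.47 × 0.000220372 = 0.000103575
  π_B·L_B = 0.26 × 0.0732955 = 0.0190568
  π_C·L_C = 0.27 × 0.3313 = 0.0894509
Evidence: 0.000103575 + 0.0190568 + 0.0894509 = 0.108611
P(Population B | 7.7) = 0.0190568 / 0.108611 ≈ 0.1755

0.1755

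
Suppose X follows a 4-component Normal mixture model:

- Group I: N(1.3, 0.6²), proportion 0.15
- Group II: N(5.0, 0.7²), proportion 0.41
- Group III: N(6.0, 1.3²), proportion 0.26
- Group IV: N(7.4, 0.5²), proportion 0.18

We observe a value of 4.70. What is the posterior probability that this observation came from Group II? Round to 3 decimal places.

0.815

By Bayes' theorem, P(k | x) = π_k f_k(x) / Σ_j π_j f_j(x).
Component likelihoods at x = 4.70:
  p_I = 7.07815e-08
  p_II = 0.51991
  p_III = 0.186131
  p_IV = 3.71472e-07
Unnormalised posteriors:
  π_I·p_I = 0.15 × 7.07815e-08 = 1.06172e-08
  π_II·p_II = 0.41 × 0.51991 = 0.213163
  π_III·p_III = 0.26 × 0.186131 = 0.0483941
  π_IV·p_IV = 0.18 × 3.71472e-07 = 6.6865e-08
Evidence: 1.06172e-08 + 0.213163 + 0.0483941 + 6.6865e-08 = 0.261557
P(Group II | x) ≈ 0.815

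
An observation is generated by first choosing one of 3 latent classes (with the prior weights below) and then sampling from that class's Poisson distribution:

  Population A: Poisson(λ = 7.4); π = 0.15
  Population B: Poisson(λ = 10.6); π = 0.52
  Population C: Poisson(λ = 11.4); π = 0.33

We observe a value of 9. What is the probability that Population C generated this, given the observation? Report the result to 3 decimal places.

0.300

Apply Bayes' rule: the posterior for each component is proportional to its prior times its likelihood at x.
Poisson probabilities:
  L_A = e^(−7.4)·7.4^9/9! = 0.112084
  L_B = e^(−10.6)·10.6^9/9! = 0.116003
  L_C = e^(−11.4)·11.4^9/9! = 0.100328
Multiply by the mixture weights:
  w_A·L_A = 0.15 × 0.112084 = 0.0168126
  w_B·L_B = 0.52 × 0.116003 = 0.0603214
  w_C·L_C = 0.33 × 0.100328 = 0.0331083
Denominator: 0.0168126 + 0.0603214 + 0.0331083 = 0.110242
P(Population C | the observation) ≈ 0.300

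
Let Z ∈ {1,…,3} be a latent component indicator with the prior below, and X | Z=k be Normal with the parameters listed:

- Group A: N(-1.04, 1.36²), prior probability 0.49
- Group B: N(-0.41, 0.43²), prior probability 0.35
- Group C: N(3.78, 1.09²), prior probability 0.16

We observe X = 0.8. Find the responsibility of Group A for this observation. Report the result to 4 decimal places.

0.8835

P(component k | x) = P(Z=k)·f_k(x) / marginal(x), where marginal(x) = Σ_j P(Z=j)·f_j(x).
Evaluate each component's likelihood at the observed value:
  L_A = 0.117461
  L_B = 0.017701
  L_C = 0.00871819
Unnormalised posteriors:
  P(Z=A)·L_A = 0.49 × 0.117461 = 0.0575559
  P(Z=B)·L_B = 0.35 × 0.017701 = 0.00619534
  P(Z=C)·L_C = 0.16 × 0.00871819 = 0.00139491
Evidence: 0.0575559 + 0.00619534 + 0.00139491 = 0.0651462
So the posterior for Group A is 0.0575559 / 0.0651462 ≈ 0.8835.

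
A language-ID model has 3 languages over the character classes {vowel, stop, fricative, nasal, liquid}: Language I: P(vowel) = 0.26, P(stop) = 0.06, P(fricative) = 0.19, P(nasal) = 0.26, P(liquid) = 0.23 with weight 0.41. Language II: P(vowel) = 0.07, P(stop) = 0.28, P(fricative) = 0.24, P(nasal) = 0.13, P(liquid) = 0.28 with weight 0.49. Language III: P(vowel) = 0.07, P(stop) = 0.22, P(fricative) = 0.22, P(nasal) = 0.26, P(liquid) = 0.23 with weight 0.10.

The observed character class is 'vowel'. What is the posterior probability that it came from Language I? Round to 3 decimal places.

Posterior ∝ prior × likelihood, so P(k | x) ∝ π_k f_k(x); normalise over all components.
Categorical probabilities:
  p_I = P(vowel | comp) = 0.26
  p_II = P(vowel | comp) = 0.07
  p_III = P(vowel | comp) = 0.07
Unnormalised posteriors:
  π_I·p_I = 0.41 × 0.26 = 0.1066
  π_II·p_II = 0.49 × 0.07 = 0.0343
  π_III·p_III = 0.10 × 0.07 = 0.007
Evidence: 0.1066 + 0.0343 + 0.007 = 0.1479
So the posterior for Language I is 0.1066 / 0.1479 ≈ 0.721.

0.721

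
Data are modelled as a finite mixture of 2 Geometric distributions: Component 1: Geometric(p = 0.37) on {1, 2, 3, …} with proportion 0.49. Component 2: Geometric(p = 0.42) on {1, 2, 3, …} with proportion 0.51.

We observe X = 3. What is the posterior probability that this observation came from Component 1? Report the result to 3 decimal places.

Posterior ∝ prior × likelihood, so P(k | x) ∝ w_k f_k(x); normalise over all components.
Component likelihoods at x = 3:
  L_1 = 0.37·(1−0.37)^2 = 0.37·0.3969 = 0.146853
  L_2 = 0.42·(1−0.42)^2 = 0.42·0.3364 = 0.141288
Multiply by the mixture weights:
  w_1·L_1 = 0.49 × 0.146853 = 0.071958
  w_2·L_2 = 0.51 × 0.141288 = 0.0720569
Normaliser: 0.071958 + 0.0720569 = 0.144015
So the posterior for Component 1 is 0.071958 / 0.144015 ≈ 0.500.

0.500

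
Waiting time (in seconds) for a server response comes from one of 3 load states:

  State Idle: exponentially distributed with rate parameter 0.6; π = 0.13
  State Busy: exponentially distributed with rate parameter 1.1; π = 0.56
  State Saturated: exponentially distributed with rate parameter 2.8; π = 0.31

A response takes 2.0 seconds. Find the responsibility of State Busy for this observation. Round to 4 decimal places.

0.7188

The responsibility of component k is π_k f_k(x) divided by Σ_j π_j f_j(x).
Component likelihoods at x = 2.0 seconds:
  p_Idle = 0.180717
  p_Busy = 0.121883
  p_Saturated = 0.010354
Prior × likelihood for each component:
  π_Idle·p_Idle = 0.13 × 0.180717 = 0.0234931
  π_Busy·p_Busy = 0.56 × 0.121883 = 0.0682547
  π_Saturated·p_Saturated = 0.31 × 0.010354 = 0.00320975
Sum: 0.0234931 + 0.0682547 + 0.00320975 = 0.0949576
P(State Busy | 2.0 seconds) ≈ 0.7188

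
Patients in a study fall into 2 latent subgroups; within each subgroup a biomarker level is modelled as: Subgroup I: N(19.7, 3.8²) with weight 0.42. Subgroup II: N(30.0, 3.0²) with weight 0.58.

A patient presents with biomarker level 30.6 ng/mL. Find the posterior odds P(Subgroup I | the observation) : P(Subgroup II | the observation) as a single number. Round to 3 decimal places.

The posterior odds equal the prior odds times the likelihood ratio: (w_i/w_j)·(f_i(x)/f_j(x)).
Component likelihoods at x = 30.6 ng/mL:
  L_I = 0.00171583
  L_II = 0.130348
Odds = (0.42/0.58) × (0.00171583/0.130348) = 0.724138 × 0.0131635 ≈ 0.010

0.010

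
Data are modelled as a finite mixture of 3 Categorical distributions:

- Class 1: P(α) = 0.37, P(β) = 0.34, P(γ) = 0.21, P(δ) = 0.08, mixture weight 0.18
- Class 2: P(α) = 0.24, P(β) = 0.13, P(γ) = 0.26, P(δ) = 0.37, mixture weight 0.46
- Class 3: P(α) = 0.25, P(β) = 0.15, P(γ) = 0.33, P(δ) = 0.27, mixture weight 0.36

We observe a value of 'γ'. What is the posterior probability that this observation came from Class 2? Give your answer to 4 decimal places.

P(component k | x) = P(Z=k)·f_k(x) / marginal(x), where marginal(x) = Σ_j P(Z=j)·f_j(x).
Evaluate each component's likelihood at the observed value:
  p_1 = 0.21
  p_2 = 0.26
  p_3 = 0.33
Multiply by the mixture weights:
  P(Z=1)·p_1 = 0.18 × 0.21 = 0.0378
  P(Z=2)·p_2 = 0.46 × 0.26 = 0.1196
  P(Z=3)·p_3 = 0.36 × 0.33 = 0.1188
Evidence: 0.0378 + 0.1196 + 0.1188 = 0.2762
P(Class 2 | the observation) ≈ 0.4330

0.4330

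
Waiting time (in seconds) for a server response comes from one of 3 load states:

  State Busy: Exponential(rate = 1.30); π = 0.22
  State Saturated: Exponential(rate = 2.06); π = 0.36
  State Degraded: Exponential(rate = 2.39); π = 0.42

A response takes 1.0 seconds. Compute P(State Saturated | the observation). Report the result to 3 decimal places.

0.357

Posterior ∝ prior × likelihood, so P(k | x) ∝ w_k f_k(x); normalise over all components.
Exponential densities:
  f_Busy = 1.30·e^(−1.30·1.0) = 1.30·e^(−1.3000) = 0.354291
  f_Saturated = 2.06·e^(−2.06·1.0) = 2.06·e^(−2.0600) = 0.262555
  f_Degraded = 2.39·e^(−2.39·1.0) = 2.39·e^(−2.3900) = 0.218995
Weight by the priors:
  w_Busy·f_Busy = 0.22 × 0.354291 = 0.0779441
  w_Saturated·f_Saturated = 0.36 × 0.262555 = 0.0945199
  w_Degraded·f_Degraded = 0.42 × 0.218995 = 0.0919779
Evidence: 0.0779441 + 0.0945199 + 0.0919779 = 0.264442
Responsibility of State Saturated: 0.0945199 / 0.264442 ≈ 0.357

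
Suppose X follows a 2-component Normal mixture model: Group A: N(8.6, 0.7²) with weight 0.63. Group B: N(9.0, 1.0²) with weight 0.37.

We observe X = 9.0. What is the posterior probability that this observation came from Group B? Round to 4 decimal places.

0.3262

P(component k | x) = π_k·f_k(x) / marginal(x), where marginal(x) = Σ_j π_j·f_j(x).
Evaluate each component's likelihood at the observed value:
  L_A = (1/(0.7·√(2π)))·exp(−(9.0−8.6)²/(2·0.7²)) = 0.569918·exp(-0.16327) = 0.484068
  L_B = (1/(1.0·√(2π)))·exp(−(9.0−9.0)²/(2·1.0²)) = 0.398942·exp(-0.00000) = 0.398942
Prior × likelihood for each component:
  π_A·L_A = 0.63 × 0.484068 = 0.304963
  π_B·L_B = 0.37 × 0.398942 = 0.147609
Sum: 0.304963 + 0.147609 = 0.452572
P(Group B | data) ≈ 0.3262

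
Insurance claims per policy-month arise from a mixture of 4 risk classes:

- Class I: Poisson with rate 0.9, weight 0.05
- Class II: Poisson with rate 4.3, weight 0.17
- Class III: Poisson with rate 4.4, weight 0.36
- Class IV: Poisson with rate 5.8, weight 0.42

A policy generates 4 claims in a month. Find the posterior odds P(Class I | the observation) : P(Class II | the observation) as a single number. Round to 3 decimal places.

0.017

Since P(k|x) ∝ w_k f_k(x), the posterior odds are w_i f_i(x) / (w_j f_j(x)).
Component likelihoods at x = 4 claims:
  p_I = 0.0111146
  p_II = 0.193284
  p_III = 0.191736
  p_IV = 0.142755
Odds = (0.05/0.17) × (0.0111146/0.193284) = 0.294118 × 0.0575039 ≈ 0.017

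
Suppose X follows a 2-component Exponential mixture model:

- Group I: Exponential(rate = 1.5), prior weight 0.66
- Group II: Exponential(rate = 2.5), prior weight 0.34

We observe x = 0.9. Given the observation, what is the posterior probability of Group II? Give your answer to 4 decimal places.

0.2588

The responsibility of component k is P(Z=k) f_k(x) divided by Σ_j P(Z=j) f_j(x).
Evaluate each component's likelihood at the observed value:
  L_I = 1.5·e^(−1.5·0.9) = 1.5·e^(−1.3500) = 0.38886
  L_II = 2.5·e^(−2.5·0.9) = 2.5·e^(−2.2500) = 0.263498
Weight by the priors:
  P(Z=I)·L_I = 0.66 × 0.38886 = 0.256648
  P(Z=II)·L_II = 0.34 × 0.263498 = 0.0895893
Marginal: 0.256648 + 0.0895893 = 0.346237
P(Group II | the observation) = 0.0895893 / 0.346237 ≈ 0.2588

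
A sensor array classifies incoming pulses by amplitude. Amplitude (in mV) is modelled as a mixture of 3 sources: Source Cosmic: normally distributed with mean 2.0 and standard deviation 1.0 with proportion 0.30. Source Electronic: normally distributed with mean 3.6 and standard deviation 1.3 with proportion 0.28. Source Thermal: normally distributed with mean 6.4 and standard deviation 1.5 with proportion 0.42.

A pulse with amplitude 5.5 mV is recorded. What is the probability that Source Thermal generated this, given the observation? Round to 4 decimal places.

By Bayes' theorem, P(k | x) = P(Z=k) f_k(x) / Σ_j P(Z=j) f_j(x).
Normal densities:
  f_Cosmic = (1/(1.0·√(2π)))·exp(−(5.5−2.0)²/(2·1.0²)) = 0.398942·exp(-6.12500) = 0.000872683
  f_Electronic = (1/(1.3·√(2π)))·exp(−(5.5−3.6)²/(2·1.3²)) = 0.306879·exp(-1.06805) = 0.105468
  f_Thermal = (1/(1.5·√(2π)))·exp(−(5.5−6.4)²/(2·1.5²)) = 0.265962·exp(-0.18000) = 0.22215
Prior × likelihood for each component:
  P(Z=Cosmic)·f_Cosmic = 0.30 × 0.000872683 = 0.000261805
  P(Z=Electronic)·f_Electronic = 0.28 × 0.105468 = 0.029531
  P(Z=Thermal)·f_Thermal = 0.42 × 0.22215 = 0.0933029
Sum: 0.000261805 + 0.029531 + 0.0933029 = 0.123096
Responsibility of Source Thermal: 0.0933029 / 0.123096 ≈ 0.7580

0.7580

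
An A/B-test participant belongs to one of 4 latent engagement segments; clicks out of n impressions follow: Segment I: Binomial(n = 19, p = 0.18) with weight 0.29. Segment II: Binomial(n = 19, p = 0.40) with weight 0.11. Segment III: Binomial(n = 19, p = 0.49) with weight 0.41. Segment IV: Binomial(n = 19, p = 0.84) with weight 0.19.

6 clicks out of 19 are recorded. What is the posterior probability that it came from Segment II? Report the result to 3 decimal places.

0.264

P(component k | x) = π_k·f_k(x) / marginal(x), where marginal(x) = Σ_j π_j·f_j(x).
Evaluate each component's likelihood at the observed value:
  L_I = C(19,6)·0.18^6·0.82^13 = 27132·3.40122e-05·0.0757844 = 0.0699354
  L_II = C(19,6)·0.40^6·0.60^13 = 27132·0.004096·0.00130607 = 0.145147
  L_III = C(19,6)·0.49^6·0.51^13 = 27132·0.0138413·0.000157911 = 0.0593022
  L_IV = C(19,6)·0.84^6·0.16^13 = 27132·0.351298·4.5036e-11 = 4.29257e-07
Prior × likelihood for each component:
  π_I·L_I = 0.29 × 0.0699354 = 0.0202813
  π_II·L_II = 0.11 × 0.145147 = 0.0159662
  π_III·L_III = 0.41 × 0.0593022 = 0.0243139
  π_IV·L_IV = 0.19 × 4.29257e-07 = 8.15588e-08
Marginal: 0.0202813 + 0.0159662 + 0.0243139 + 8.15588e-08 = 0.0605614
P(Segment II | 6 clicks out of 19) ≈ 0.264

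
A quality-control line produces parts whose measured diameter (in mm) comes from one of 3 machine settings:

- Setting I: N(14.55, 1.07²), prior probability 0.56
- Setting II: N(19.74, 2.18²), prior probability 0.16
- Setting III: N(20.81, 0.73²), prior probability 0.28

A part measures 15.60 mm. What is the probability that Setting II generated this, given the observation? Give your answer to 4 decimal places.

Apply Bayes' rule: the posterior for each component is proportional to its prior times its likelihood at x.
Evaluate each component's likelihood at the observed value:
  p_I = 0.230367
  p_II = 0.0301515
  p_III = 4.75172e-12
Multiply by the mixture weights:
  π_I·p_I = 0.56 × 0.230367 = 0.129006
  π_II·p_II = 0.16 × 0.0301515 = 0.00482424
  π_III·p_III = 0.28 × 4.75172e-12 = 1.33048e-12
Normaliser: 0.129006 + 0.00482424 + 1.33048e-12 = 0.13383
P(Setting II | data) = 0.00482424 / 0.13383 ≈ 0.0360

0.0360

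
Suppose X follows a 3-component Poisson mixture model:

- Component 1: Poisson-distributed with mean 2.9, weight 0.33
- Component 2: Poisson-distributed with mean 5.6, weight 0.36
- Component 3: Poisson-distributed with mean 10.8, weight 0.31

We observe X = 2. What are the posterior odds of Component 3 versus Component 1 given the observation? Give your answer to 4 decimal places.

Posterior odds = (π_i f_i(x)) / (π_j f_j(x)); the normalising sum cancels.
Evaluate each component's likelihood at the observed value:
  f_1 = e^(−2.9)·2.9^2/2! = 0.231373
  f_2 = e^(−5.6)·5.6^2/2! = 0.0579825
  f_3 = e^(−10.8)·10.8^2/2! = 0.0011897
Odds = (0.31/0.33) × (0.0011897/0.231373) = 0.939394 × 0.00514192 ≈ 0.0048

0.0048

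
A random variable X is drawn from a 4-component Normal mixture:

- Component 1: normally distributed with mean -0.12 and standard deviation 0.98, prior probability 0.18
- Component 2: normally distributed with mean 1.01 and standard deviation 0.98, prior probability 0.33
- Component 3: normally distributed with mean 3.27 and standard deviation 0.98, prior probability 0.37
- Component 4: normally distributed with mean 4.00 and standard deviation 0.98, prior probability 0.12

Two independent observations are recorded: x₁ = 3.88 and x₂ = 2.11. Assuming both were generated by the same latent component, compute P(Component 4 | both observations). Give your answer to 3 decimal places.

Posterior ∝ prior × likelihood, so P(k | x) ∝ P(Z=k) f_k(x); normalise over all components.
Since both observations come from the same component, the likelihood for component k is f_k(x₁)·f_k(x₂).
  f_1 = [(1/(0.98·√(2π)))·exp(−(3.88−-0.12)²/(2·0.98²)) = 0.407084·exp(-8.32986) = 9.81908e-05] × [0.0305708] = 3.00177e-06
  f_2 = [(1/(0.98·√(2π)))·exp(−(3.88−1.01)²/(2·0.98²)) = 0.407084·exp(-4.28827) = 0.00558874] × [0.216821] = 0.00121176
  f_3 = [(1/(0.98·√(2π)))·exp(−(3.88−3.27)²/(2·0.98²)) = 0.407084·exp(-0.19372) = 0.335391] × [0.202042] = 0.0677633
  f_4 = [(1/(0.98·√(2π)))·exp(−(3.88−4.00)²/(2·0.98²)) = 0.407084·exp(-0.00750) = 0.404044] × [0.0633912] = 0.0256128
Multiply by the mixture weights:
  P(Z=1)·f_1 = 0.18 × 3.00177e-06 = 5.40319e-07
  P(Z=2)·f_2 = 0.33 × 0.00121176 = 0.00039988
  P(Z=3)·f_3 = 0.37 × 0.0677633 = 0.0250724
  P(Z=4)·f_4 = 0.12 × 0.0256128 = 0.00307354
Denominator: 5.40319e-07 + 0.00039988 + 0.0250724 + 0.00307354 = 0.0285464
So the posterior for Component 4 is 0.00307354 / 0.0285464 ≈ 0.108.

0.108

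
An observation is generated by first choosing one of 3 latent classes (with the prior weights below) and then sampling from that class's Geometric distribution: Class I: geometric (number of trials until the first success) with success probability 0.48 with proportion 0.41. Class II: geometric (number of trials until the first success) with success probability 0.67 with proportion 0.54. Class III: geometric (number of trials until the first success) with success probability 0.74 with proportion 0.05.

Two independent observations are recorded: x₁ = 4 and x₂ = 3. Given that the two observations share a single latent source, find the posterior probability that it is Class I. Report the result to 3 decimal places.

0.785

P(component k | x) = π_k·f_k(x) / marginal(x), where marginal(x) = Σ_j π_j·f_j(x).
Since both observations come from the same component, the likelihood for component k is f_k(x₁)·f_k(x₂).
  p_I = [0.48·(1−0.48)^3 = 0.48·0.140608 = 0.0674918] × [0.129792] = 0.0087599
  p_II = [0.67·(1−0.67)^3 = 0.67·0.035937 = 0.0240778] × [0.072963] = 0.00175679
  p_III = [0.74·(1−0.74)^3 = 0.74·0.017576 = 0.0130062] × [0.050024] = 0.000650624
Weight by the priors:
  π_I·p_I = 0.41 × 0.0087599 = 0.00359156
  π_II·p_II = 0.54 × 0.00175679 = 0.000948665
  π_III·p_III = 0.05 × 0.000650624 = 3.25312e-05
Denominator: 0.00359156 + 0.000948665 + 3.25312e-05 = 0.00457276
P(Class I | x₁,x₂) ≈ 0.785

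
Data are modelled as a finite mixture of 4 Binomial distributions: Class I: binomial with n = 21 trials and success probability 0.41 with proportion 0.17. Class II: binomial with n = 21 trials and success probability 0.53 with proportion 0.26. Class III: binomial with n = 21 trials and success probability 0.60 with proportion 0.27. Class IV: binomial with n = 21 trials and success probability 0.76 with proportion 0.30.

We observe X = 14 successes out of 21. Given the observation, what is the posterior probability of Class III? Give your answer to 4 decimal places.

0.4129

The responsibility of component k is P(Z=k) f_k(x) divided by Σ_j P(Z=j) f_j(x).
Component likelihoods at x = 14 successes out of 21:
  f_I = C(21,14)·0.41^14·0.59^7 = 116280·3.79292e-06·0.0248865 = 0.010976
  f_II = C(21,14)·0.53^14·0.47^7 = 116280·0.000137995·0.00506623 = 0.0812928
  f_III = C(21,14)·0.60^14·0.40^7 = 116280·0.000783642·0.0016384 = 0.149294
  f_IV = C(21,14)·0.76^14·0.24^7 = 116280·0.0214482·4.58647e-05 = 0.114386
Unnormalised posteriors:
  P(Z=I)·f_I = 0.17 × 0.010976 = 0.00186592
  P(Z=II)·f_II = 0.26 × 0.0812928 = 0.0211361
  P(Z=III)·f_III = 0.27 × 0.149294 = 0.0403094
  P(Z=IV)·f_IV = 0.30 × 0.114386 = 0.0343159
Marginal: 0.00186592 + 0.0211361 + 0.0403094 + 0.0343159 = 0.0976273
Responsibility of Class III: 0.0403094 / 0.0976273 ≈ 0.4129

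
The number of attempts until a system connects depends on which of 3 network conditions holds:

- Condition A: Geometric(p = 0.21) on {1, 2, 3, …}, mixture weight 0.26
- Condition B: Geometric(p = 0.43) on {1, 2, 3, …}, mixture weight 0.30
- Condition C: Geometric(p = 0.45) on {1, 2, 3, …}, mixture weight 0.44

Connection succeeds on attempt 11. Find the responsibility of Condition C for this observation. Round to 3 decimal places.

By Bayes' theorem, P(k | x) = π_k f_k(x) / Σ_j π_j f_j(x).
Component likelihoods at x = 11:
  L_A = 0.21·(1−0.21)^10 = 0.21·0.0946828 = 0.0198834
  L_B = 0.43·(1−0.43)^10 = 0.43·0.00362033 = 0.00155674
  L_C = 0.45·(1−0.45)^10 = 0.45·0.00253295 = 0.00113983
Prior × likelihood for each component:
  π_A·L_A = 0.26 × 0.0198834 = 0.00516968
  π_B·L_B = 0.30 × 0.00155674 = 0.000467023
  π_C·L_C = 0.44 × 0.00113983 = 0.000501524
Denominator: 0.00516968 + 0.000467023 + 0.000501524 = 0.00613823
Responsibility of Condition C: 0.000501524 / 0.00613823 ≈ 0.082

0.082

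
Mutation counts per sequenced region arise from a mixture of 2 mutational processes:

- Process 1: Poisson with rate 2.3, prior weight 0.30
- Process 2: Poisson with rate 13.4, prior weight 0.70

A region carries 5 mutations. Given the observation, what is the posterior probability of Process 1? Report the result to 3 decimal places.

Apply Bayes' rule: the posterior for each component is proportional to its prior times its likelihood at x.
Poisson probabilities:
  f_1 = e^(−2.3)·2.3^5/5! = 0.053775
  f_2 = e^(−13.4)·13.4^5/5! = 0.00545502
Multiply by the mixture weights:
  w_1·f_1 = 0.30 × 0.053775 = 0.0161325
  w_2·f_2 = 0.70 × 0.00545502 = 0.00381852
Sum: 0.0161325 + 0.00381852 = 0.019951
Responsibility of Process 1: 0.0161325 / 0.019951 ≈ 0.809

0.809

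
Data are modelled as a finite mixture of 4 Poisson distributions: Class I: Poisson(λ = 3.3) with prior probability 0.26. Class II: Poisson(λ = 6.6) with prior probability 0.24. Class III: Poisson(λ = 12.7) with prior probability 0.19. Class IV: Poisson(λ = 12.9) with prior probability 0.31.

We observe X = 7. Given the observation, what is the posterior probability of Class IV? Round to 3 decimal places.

Apply Bayes' rule: the posterior for each component is proportional to its prior times its likelihood at x.
Evaluate each component's likelihood at the observed value:
  p_I = 0.0311886
  p_II = 0.147243
  p_III = 0.0322593
  p_IV = 0.0294645
Unnormalised posteriors:
  π_I·p_I = 0.26 × 0.0311886 = 0.00810902
  π_II·p_II = 0.24 × 0.147243 = 0.0353382
  π_III·p_III = 0.19 × 0.0322593 = 0.00612928
  π_IV·p_IV = 0.31 × 0.0294645 = 0.00913399
Marginal: 0.00810902 + 0.0353382 + 0.00612928 + 0.00913399 = 0.0587105
P(Class IV | x) ≈ 0.156

0.156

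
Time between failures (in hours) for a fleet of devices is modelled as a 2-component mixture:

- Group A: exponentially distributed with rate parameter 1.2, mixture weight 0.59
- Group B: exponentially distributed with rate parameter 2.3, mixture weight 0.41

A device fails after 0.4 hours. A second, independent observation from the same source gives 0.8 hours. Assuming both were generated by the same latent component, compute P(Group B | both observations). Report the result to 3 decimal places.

By Bayes' theorem, P(k | x) = π_k f_k(x) / Σ_j π_j f_j(x).
Since both observations come from the same component, the likelihood for component k is f_k(x₁)·f_k(x₂).
  p_A = [1.2·e^(−1.2·0.4) = 1.2·e^(−0.4800) = 0.74254] × [0.459471] = 0.341176
  p_B = [2.3·e^(−2.3·0.4) = 2.3·e^(−0.9200) = 0.916594] × [0.36528] = 0.334813
Weight by the priors:
  π_A·p_A = 0.59 × 0.341176 = 0.201294
  π_B·p_B = 0.41 × 0.334813 = 0.137274
Evidence: 0.201294 + 0.137274 = 0.338567
So the posterior for Group B is 0.137274 / 0.338567 ≈ 0.405.

0.405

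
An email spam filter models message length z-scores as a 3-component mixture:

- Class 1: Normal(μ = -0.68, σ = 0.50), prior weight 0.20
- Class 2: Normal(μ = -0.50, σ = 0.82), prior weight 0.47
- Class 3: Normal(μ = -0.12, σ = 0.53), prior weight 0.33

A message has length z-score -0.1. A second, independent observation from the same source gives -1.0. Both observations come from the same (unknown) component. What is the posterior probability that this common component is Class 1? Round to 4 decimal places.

By Bayes' theorem, P(k | x) = π_k f_k(x) / Σ_j π_j f_j(x).
Since both observations come from the same component, the likelihood for component k is f_k(x₁)·f_k(x₂).
  p_1 = [0.407143] × [0.650125] = 0.264694
  p_2 = [0.431942] × [0.40398] = 0.174496
  p_3 = [0.752186] × [0.189667] = 0.142665
Weight by the priors:
  π_1·p_1 = 0.20 × 0.264694 = 0.0529387
  π_2·p_2 = 0.47 × 0.174496 = 0.0820131
  π_3·p_3 = 0.33 × 0.142665 = 0.0470793
Evidence: 0.0529387 + 0.0820131 + 0.0470793 = 0.182031
Responsibility of Class 1: 0.0529387 / 0.182031 ≈ 0.2908

0.2908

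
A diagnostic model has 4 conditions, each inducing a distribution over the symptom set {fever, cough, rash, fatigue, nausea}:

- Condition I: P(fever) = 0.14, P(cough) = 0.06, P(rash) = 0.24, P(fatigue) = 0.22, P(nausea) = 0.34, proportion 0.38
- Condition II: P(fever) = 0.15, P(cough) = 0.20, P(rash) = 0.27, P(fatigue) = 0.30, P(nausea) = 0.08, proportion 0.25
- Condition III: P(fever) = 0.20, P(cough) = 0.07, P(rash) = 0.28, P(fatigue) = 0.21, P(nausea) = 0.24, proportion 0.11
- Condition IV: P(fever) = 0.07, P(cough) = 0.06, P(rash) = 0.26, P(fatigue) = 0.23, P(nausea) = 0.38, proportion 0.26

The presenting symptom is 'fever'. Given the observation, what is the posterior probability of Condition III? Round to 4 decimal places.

Apply Bayes' rule: the posterior for each component is proportional to its prior times its likelihood at x.
Evaluate each component's likelihood at the observed value:
  p_I = P(fever | comp) = 0.14
  p_II = P(fever | comp) = 0.15
  p_III = P(fever | comp) = 0.20
  p_IV = P(fever | comp) = 0.07
Unnormalised posteriors:
  π_I·p_I = 0.38 × 0.14 = 0.0532
  π_II·p_II = 0.25 × 0.15 = 0.0375
  π_III·p_III = 0.11 × 0.2 = 0.022
  π_IV·p_IV = 0.26 × 0.07 = 0.0182
Normaliser: 0.0532 + 0.0375 + 0.022 + 0.0182 = 0.1309
P(Condition III | the observation) = 0.022 / 0.1309 ≈ 0.1681

0.1681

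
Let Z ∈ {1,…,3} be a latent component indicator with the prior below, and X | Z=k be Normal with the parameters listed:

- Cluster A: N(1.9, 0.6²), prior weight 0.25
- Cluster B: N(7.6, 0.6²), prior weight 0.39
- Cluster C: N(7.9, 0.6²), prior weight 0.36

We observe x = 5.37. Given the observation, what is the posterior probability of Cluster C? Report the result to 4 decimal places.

By Bayes' theorem, P(k | x) = w_k f_k(x) / Σ_j w_j f_j(x).
Component likelihoods at x = 5.37:
  p_A = (1/(0.6·√(2π)))·exp(−(5.37−1.9)²/(2·0.6²)) = 0.664904·exp(-16.72347) = 3.6295e-08
  p_B = (1/(0.6·√(2π)))·exp(−(5.37−7.6)²/(2·0.6²)) = 0.664904·exp(-6.90681) = 0.000665536
  p_C = (1/(0.6·√(2π)))·exp(−(5.37−7.9)²/(2·0.6²)) = 0.664904·exp(-8.89014) = 9.15842e-05
Unnormalised posteriors:
  w_A·p_A = 0.25 × 3.6295e-08 = 9.07376e-09
  w_B·p_B = 0.39 × 0.000665536 = 0.000259559
  w_C·p_C = 0.36 × 9.15842e-05 = 3.29703e-05
Marginal: 9.07376e-09 + 0.000259559 + 3.29703e-05 = 0.000292538
So the posterior for Cluster C is 3.29703e-05 / 0.000292538 ≈ 0.1127.

0.1127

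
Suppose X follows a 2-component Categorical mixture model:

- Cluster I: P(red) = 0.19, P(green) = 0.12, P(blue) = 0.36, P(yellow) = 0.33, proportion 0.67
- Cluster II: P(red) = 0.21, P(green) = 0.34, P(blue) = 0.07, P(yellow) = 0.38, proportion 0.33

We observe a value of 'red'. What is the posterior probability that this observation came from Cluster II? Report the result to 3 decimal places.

0.352

P(component k | x) = P(Z=k)·f_k(x) / marginal(x), where marginal(x) = Σ_j P(Z=j)·f_j(x).
Component likelihoods at x = 'red':
  p_I = 0.19
  p_II = 0.21
Prior × likelihood for each component:
  P(Z=I)·p_I = 0.67 × 0.19 = 0.1273
  P(Z=II)·p_II = 0.33 × 0.21 = 0.0693
Normaliser: 0.1273 + 0.0693 = 0.1966
Responsibility of Cluster II: 0.0693 / 0.1966 ≈ 0.352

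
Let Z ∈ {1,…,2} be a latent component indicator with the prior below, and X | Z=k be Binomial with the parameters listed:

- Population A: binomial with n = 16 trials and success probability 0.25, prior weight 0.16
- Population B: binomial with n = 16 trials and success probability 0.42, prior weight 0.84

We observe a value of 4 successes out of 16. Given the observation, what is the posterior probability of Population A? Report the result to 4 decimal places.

0.3432

Apply Bayes' rule: the posterior for each component is proportional to its prior times its likelihood at x.
Evaluate each component's likelihood at the observed value:
  f_A = C(16,4)·0.25^4·0.75^12 = 1820·0.00390625·0.0316764 = 0.225199
  f_B = C(16,4)·0.42^4·0.58^12 = 1820·0.031117·0.00144923 = 0.0820738
Multiply by the mixture weights:
  π_A·f_A = 0.16 × 0.225199 = 0.0360319
  π_B·f_B = 0.84 × 0.0820738 = 0.068942
Evidence: 0.0360319 + 0.068942 = 0.104974
P(Population A | data) ≈ 0.3432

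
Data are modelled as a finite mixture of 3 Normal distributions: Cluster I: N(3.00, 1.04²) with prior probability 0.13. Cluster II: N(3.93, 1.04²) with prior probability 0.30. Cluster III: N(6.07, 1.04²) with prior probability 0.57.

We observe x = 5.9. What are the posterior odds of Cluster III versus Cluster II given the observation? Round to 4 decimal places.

The posterior odds equal the prior odds times the likelihood ratio: (π_i/π_j)·(f_i(x)/f_j(x)).
Component likelihoods at x = 5.9:
  f_I = 0.0078604
  f_II = 0.0637865
  f_III = 0.378508
Posterior odds = (π_III·f_III) / (π_II·f_II) = (0.57·0.378508) / (0.30·0.0637865) = 0.215749 / 0.0191359 ≈ 11.2746

11.2746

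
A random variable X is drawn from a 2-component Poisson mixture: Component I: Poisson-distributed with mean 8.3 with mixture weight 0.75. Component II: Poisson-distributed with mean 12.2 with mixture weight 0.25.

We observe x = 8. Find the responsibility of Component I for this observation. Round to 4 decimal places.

P(component k | x) = π_k·f_k(x) / marginal(x), where marginal(x) = Σ_j π_j·f_j(x).
Evaluate each component's likelihood at the observed value:
  p_I = 0.138823
  p_II = 0.0612302
Multiply by the mixture weights:
  π_I·p_I = 0.75 × 0.138823 = 0.104117
  π_II·p_II = 0.25 × 0.0612302 = 0.0153075
Normaliser: 0.104117 + 0.0153075 = 0.119424
So the posterior for Component I is 0.104117 / 0.119424 ≈ 0.8718.

0.8718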